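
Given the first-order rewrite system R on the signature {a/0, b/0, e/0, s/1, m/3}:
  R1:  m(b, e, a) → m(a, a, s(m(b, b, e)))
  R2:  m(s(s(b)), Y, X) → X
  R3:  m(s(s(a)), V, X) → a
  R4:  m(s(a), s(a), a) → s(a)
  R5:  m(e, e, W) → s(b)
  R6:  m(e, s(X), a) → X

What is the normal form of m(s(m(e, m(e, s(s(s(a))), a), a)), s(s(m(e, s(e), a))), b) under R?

a

1. m(s(m(e, m(e, s(s(s(a))), a), a)), s(s(m(e, s(e), a))), b)  →  m(s(m(e, s(s(a)), a)), s(s(m(e, s(e), a))), b)   [R6 at 1.1.2]
2. m(s(m(e, s(s(a)), a)), s(s(m(e, s(e), a))), b)  →  m(s(s(a)), s(s(m(e, s(e), a))), b)   [R6 at 1.1]
3. m(s(s(a)), s(s(m(e, s(e), a))), b)  →  a   [R3 at ε]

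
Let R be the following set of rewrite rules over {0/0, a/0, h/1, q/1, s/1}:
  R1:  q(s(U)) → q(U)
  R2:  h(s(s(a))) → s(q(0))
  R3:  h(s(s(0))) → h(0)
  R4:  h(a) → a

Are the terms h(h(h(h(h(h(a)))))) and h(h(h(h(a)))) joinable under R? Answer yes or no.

Reduce t₁ = h(h(h(h(h(h(a)))))):
1. h(h(h(h(h(h(a))))))  →  h(h(h(h(h(a)))))   [R4 at 1.1.1.1.1]
2. h(h(h(h(h(a)))))  →  h(h(h(h(a))))   [R4 at 1.1.1.1]
3. h(h(h(h(a))))  →  h(h(h(a)))   [R4 at 1.1.1]
4. h(h(h(a)))  →  h(h(a))   [R4 at 1.1]
5. h(h(a))  →  h(a)   [R4 at 1]
6. h(a)  →  a   [R4 at ε]

Reduce t₂ = h(h(h(h(a)))):
1. h(h(h(h(a))))  →  h(h(h(a)))   [R4 at 1.1.1]
2. h(h(h(a)))  →  h(h(a))   [R4 at 1.1]
3. h(h(a))  →  h(a)   [R4 at 1]
4. h(a)  →  a   [R4 at ε]

yes — NF(t₁) = a, NF(t₂) = a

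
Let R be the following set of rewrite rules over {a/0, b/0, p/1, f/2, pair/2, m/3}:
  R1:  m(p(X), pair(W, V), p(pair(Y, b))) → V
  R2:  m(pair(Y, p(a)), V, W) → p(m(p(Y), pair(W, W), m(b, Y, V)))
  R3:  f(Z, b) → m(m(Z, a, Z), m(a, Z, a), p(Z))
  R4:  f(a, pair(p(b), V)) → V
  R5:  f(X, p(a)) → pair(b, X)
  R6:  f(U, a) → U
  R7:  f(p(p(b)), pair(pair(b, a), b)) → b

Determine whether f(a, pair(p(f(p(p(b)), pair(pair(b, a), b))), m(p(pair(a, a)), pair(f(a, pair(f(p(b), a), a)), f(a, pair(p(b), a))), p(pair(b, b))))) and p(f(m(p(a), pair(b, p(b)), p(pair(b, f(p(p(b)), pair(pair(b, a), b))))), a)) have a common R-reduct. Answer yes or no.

Reduce t₁ = f(a, pair(p(f(p(p(b)), pair(pair(b, a), b))), m(p(pair(a, a)), pair(f(a, pair(f(p(b), a), a)), f(a, pair(p(b), a))), p(pair(b, b))))):
1. f(a, pair(p(f(p(p(b)), pair(pair(b, a), b))), m(p(pair(a, a)), pair(f(a, pair(f(p(b), a), a)), f(a, pair(p(b), a))), p(pair(b, b)))))  →  f(a, pair(p(b), m(p(pair(a, a)), pair(f(a, pair(f(p(b), a), a)), f(a, pair(p(b), a))), p(pair(b, b)))))   [R7 at 2.1.1]
2. f(a, pair(p(b), m(p(pair(a, a)), pair(f(a, pair(f(p(b), a), a)), f(a, pair(p(b), a))), p(pair(b, b)))))  →  m(p(pair(a, a)), pair(f(a, pair(f(p(b), a), a)), f(a, pair(p(b), a))), p(pair(b, b)))   [R4 at ε]
3. m(p(pair(a, a)), pair(f(a, pair(f(p(b), a), a)), f(a, pair(p(b), a))), p(pair(b, b)))  →  f(a, pair(p(b), a))   [R1 at ε]
4. f(a, pair(p(b), a))  →  a   [R4 at ε]

Reduce t₂ = p(f(m(p(a), pair(b, p(b)), p(pair(b, f(p(p(b)), pair(pair(b, a), b))))), a)):
1. p(f(m(p(a), pair(b, p(b)), p(pair(b, f(p(p(b)), pair(pair(b, a), b))))), a))  →  p(m(p(a), pair(b, p(b)), p(pair(b, f(p(p(b)), pair(pair(b, a), b))))))   [R6 at 1]
2. p(m(p(a), pair(b, p(b)), p(pair(b, f(p(p(b)), pair(pair(b, a), b))))))  →  p(m(p(a), pair(b, p(b)), p(pair(b, b))))   [R7 at 1.3.1.2]
3. p(m(p(a), pair(b, p(b)), p(pair(b, b))))  →  p(p(b))   [R1 at 1]

no — NF(t₁) = a, NF(t₂) = p(p(b))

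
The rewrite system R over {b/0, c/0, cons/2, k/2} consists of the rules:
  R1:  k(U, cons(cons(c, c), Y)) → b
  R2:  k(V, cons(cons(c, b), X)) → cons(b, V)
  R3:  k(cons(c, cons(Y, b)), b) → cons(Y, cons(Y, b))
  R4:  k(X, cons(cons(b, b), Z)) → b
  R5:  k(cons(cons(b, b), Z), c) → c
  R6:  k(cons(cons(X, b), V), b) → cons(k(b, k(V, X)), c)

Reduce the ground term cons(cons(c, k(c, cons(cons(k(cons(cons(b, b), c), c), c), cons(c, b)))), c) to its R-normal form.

cons(cons(c, b), c)

1. cons(cons(c, k(c, cons(cons(k(cons(cons(b, b), c), c), c), cons(c, b)))), c)  →  cons(cons(c, k(c, cons(cons(c, c), cons(c, b)))), c)   [R5 at 1.2.2.1.1]
2. cons(cons(c, k(c, cons(cons(c, c), cons(c, b)))), c)  →  cons(cons(c, b), c)   [R1 at 1.2]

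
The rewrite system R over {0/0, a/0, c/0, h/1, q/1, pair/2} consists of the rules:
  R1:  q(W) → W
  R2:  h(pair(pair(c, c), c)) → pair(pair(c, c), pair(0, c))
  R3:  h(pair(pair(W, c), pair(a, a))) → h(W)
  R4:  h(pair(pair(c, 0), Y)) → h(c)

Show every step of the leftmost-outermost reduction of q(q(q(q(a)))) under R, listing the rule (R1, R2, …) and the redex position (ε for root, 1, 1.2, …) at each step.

1. q(q(q(q(a))))  →  q(q(q(a)))   [R1 at ε]
2. q(q(q(a)))  →  q(q(a))   [R1 at ε]
3. q(q(a))  →  q(a)   [R1 at ε]
4. q(a)  →  a   [R1 at ε]

a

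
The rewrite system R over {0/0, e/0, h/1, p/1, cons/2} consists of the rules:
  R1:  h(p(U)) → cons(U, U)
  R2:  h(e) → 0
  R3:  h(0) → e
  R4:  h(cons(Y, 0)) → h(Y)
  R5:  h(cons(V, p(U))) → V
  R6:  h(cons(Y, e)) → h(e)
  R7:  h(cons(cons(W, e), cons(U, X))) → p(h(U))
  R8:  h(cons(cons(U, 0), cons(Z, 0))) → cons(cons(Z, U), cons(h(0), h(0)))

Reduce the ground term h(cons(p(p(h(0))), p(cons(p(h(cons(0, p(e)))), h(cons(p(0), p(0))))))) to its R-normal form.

1. h(cons(p(p(h(0))), p(cons(p(h(cons(0, p(e)))), h(cons(p(0), p(0)))))))  →  p(p(h(0)))   [R5 at ε]
2. p(p(h(0)))  →  p(p(e))   [R3 at 1.1]

p(p(e))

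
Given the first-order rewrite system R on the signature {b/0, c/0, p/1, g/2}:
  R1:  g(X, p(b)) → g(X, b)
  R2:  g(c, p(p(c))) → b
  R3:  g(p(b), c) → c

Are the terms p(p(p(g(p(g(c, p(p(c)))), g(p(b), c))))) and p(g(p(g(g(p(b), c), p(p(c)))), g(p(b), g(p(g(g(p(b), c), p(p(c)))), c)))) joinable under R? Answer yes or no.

no — NF(t₁) = p(p(p(c))), NF(t₂) = p(c)

Reduce t₁ = p(p(p(g(p(g(c, p(p(c)))), g(p(b), c))))):
1. p(p(p(g(p(g(c, p(p(c)))), g(p(b), c)))))  →  p(p(p(g(p(b), g(p(b), c)))))   [R2 at 1.1.1.1.1]
2. p(p(p(g(p(b), g(p(b), c)))))  →  p(p(p(g(p(b), c))))   [R3 at 1.1.1.2]
3. p(p(p(g(p(b), c))))  →  p(p(p(c)))   [R3 at 1.1.1]

Reduce t₂ = p(g(p(g(g(p(b), c), p(p(c)))), g(p(b), g(p(g(g(p(b), c), p(p(c)))), c)))):
1. p(g(p(g(g(p(b), c), p(p(c)))), g(p(b), g(p(g(g(p(b), c), p(p(c)))), c))))  →  p(g(p(g(c, p(p(c)))), g(p(b), g(p(g(g(p(b), c), p(p(c)))), c))))   [R3 at 1.1.1.1]
2. p(g(p(g(c, p(p(c)))), g(p(b), g(p(g(g(p(b), c), p(p(c)))), c))))  →  p(g(p(b), g(p(b), g(p(g(g(p(b), c), p(p(c)))), c))))   [R2 at 1.1.1]
3. p(g(p(b), g(p(b), g(p(g(g(p(b), c), p(p(c)))), c))))  →  p(g(p(b), g(p(b), g(p(g(c, p(p(c)))), c))))   [R3 at 1.2.2.1.1.1]
4. p(g(p(b), g(p(b), g(p(g(c, p(p(c)))), c))))  →  p(g(p(b), g(p(b), g(p(b), c))))   [R2 at 1.2.2.1.1]
5. p(g(p(b), g(p(b), g(p(b), c))))  →  p(g(p(b), g(p(b), c)))   [R3 at 1.2.2]
6. p(g(p(b), g(p(b), c)))  →  p(g(p(b), c))   [R3 at 1.2]
7. p(g(p(b), c))  →  p(c)   [R3 at 1]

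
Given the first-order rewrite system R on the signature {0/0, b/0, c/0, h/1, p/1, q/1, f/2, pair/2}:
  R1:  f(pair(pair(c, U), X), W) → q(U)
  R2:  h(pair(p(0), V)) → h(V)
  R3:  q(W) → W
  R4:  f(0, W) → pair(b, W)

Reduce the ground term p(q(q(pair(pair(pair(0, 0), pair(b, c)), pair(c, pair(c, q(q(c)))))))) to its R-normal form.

1. p(q(q(pair(pair(pair(0, 0), pair(b, c)), pair(c, pair(c, q(q(c))))))))  →  p(q(pair(pair(pair(0, 0), pair(b, c)), pair(c, pair(c, q(q(c)))))))   [R3 at 1]
2. p(q(pair(pair(pair(0, 0), pair(b, c)), pair(c, pair(c, q(q(c)))))))  →  p(pair(pair(pair(0, 0), pair(b, c)), pair(c, pair(c, q(q(c))))))   [R3 at 1]
3. p(pair(pair(pair(0, 0), pair(b, c)), pair(c, pair(c, q(q(c))))))  →  p(pair(pair(pair(0, 0), pair(b, c)), pair(c, pair(c, q(c)))))   [R3 at 1.2.2.2]
4. p(pair(pair(pair(0, 0), pair(b, c)), pair(c, pair(c, q(c)))))  →  p(pair(pair(pair(0, 0), pair(b, c)), pair(c, pair(c, c))))   [R3 at 1.2.2.2]

p(pair(pair(pair(0, 0), pair(b, c)), pair(c, pair(c, c))))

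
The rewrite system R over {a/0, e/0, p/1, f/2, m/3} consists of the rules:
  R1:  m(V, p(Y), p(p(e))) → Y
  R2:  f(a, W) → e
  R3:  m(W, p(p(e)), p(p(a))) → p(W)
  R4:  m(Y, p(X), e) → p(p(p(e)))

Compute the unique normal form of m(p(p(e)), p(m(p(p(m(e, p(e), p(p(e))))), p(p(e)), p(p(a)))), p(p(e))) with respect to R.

1. m(p(p(e)), p(m(p(p(m(e, p(e), p(p(e))))), p(p(e)), p(p(a)))), p(p(e)))  →  m(p(p(m(e, p(e), p(p(e))))), p(p(e)), p(p(a)))   [R1 at ε]
2. m(p(p(m(e, p(e), p(p(e))))), p(p(e)), p(p(a)))  →  p(p(p(m(e, p(e), p(p(e))))))   [R3 at ε]
3. p(p(p(m(e, p(e), p(p(e))))))  →  p(p(p(e)))   [R1 at 1.1.1]

p(p(p(e)))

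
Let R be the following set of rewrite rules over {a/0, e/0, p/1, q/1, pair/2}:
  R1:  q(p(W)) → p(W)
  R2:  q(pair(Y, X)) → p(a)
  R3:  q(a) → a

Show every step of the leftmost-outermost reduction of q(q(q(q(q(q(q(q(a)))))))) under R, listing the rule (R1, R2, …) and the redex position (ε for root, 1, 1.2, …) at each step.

a

1. q(q(q(q(q(q(q(q(a))))))))  →  q(q(q(q(q(q(q(a)))))))   [R3 at 1.1.1.1.1.1.1]
2. q(q(q(q(q(q(q(a)))))))  →  q(q(q(q(q(q(a))))))   [R3 at 1.1.1.1.1.1]
3. q(q(q(q(q(q(a))))))  →  q(q(q(q(q(a)))))   [R3 at 1.1.1.1.1]
4. q(q(q(q(q(a)))))  →  q(q(q(q(a))))   [R3 at 1.1.1.1]
5. q(q(q(q(a))))  →  q(q(q(a)))   [R3 at 1.1.1]
6. q(q(q(a)))  →  q(q(a))   [R3 at 1.1]
7. q(q(a))  →  q(a)   [R3 at 1]
8. q(a)  →  a   [R3 at ε]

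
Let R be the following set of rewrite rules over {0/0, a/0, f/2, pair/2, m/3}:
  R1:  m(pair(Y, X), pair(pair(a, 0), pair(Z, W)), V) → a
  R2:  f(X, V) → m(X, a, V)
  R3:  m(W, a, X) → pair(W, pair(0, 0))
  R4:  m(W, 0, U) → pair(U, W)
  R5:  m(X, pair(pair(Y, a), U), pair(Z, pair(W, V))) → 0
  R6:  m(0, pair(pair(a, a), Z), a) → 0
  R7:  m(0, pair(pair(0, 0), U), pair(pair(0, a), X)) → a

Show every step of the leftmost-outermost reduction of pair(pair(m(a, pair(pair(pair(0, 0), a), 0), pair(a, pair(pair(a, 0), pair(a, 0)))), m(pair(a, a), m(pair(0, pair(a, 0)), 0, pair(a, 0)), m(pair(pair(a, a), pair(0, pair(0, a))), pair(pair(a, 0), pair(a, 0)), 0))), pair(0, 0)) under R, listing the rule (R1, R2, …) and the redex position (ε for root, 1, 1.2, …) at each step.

pair(pair(0, a), pair(0, 0))

1. pair(pair(m(a, pair(pair(pair(0, 0), a), 0), pair(a, pair(pair(a, 0), pair(a, 0)))), m(pair(a, a), m(pair(0, pair(a, 0)), 0, pair(a, 0)), m(pair(pair(a, a), pair(0, pair(0, a))), pair(pair(a, 0), pair(a, 0)), 0))), pair(0, 0))  →  pair(pair(0, m(pair(a, a), m(pair(0, pair(a, 0)), 0, pair(a, 0)), m(pair(pair(a, a), pair(0, pair(0, a))), pair(pair(a, 0), pair(a, 0)), 0))), pair(0, 0))   [R5 at 1.1]
2. pair(pair(0, m(pair(a, a), m(pair(0, pair(a, 0)), 0, pair(a, 0)), m(pair(pair(a, a), pair(0, pair(0, a))), pair(pair(a, 0), pair(a, 0)), 0))), pair(0, 0))  →  pair(pair(0, m(pair(a, a), pair(pair(a, 0), pair(0, pair(a, 0))), m(pair(pair(a, a), pair(0, pair(0, a))), pair(pair(a, 0), pair(a, 0)), 0))), pair(0, 0))   [R4 at 1.2.2]
3. pair(pair(0, m(pair(a, a), pair(pair(a, 0), pair(0, pair(a, 0))), m(pair(pair(a, a), pair(0, pair(0, a))), pair(pair(a, 0), pair(a, 0)), 0))), pair(0, 0))  →  pair(pair(0, a), pair(0, 0))   [R1 at 1.2]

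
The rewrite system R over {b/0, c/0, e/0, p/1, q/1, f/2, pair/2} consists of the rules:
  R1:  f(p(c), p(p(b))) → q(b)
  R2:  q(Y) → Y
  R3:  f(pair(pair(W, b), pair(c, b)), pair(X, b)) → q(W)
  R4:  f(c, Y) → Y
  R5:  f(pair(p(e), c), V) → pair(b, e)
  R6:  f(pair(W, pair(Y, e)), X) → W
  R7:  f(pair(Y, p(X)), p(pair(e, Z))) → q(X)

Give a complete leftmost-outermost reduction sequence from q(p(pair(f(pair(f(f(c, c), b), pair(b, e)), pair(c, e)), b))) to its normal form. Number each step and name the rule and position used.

1. q(p(pair(f(pair(f(f(c, c), b), pair(b, e)), pair(c, e)), b)))  →  p(pair(f(pair(f(f(c, c), b), pair(b, e)), pair(c, e)), b))   [R2 at ε]
2. p(pair(f(pair(f(f(c, c), b), pair(b, e)), pair(c, e)), b))  →  p(pair(f(f(c, c), b), b))   [R6 at 1.1]
3. p(pair(f(f(c, c), b), b))  →  p(pair(f(c, b), b))   [R4 at 1.1.1]
4. p(pair(f(c, b), b))  →  p(pair(b, b))   [R4 at 1.1]

p(pair(b, b))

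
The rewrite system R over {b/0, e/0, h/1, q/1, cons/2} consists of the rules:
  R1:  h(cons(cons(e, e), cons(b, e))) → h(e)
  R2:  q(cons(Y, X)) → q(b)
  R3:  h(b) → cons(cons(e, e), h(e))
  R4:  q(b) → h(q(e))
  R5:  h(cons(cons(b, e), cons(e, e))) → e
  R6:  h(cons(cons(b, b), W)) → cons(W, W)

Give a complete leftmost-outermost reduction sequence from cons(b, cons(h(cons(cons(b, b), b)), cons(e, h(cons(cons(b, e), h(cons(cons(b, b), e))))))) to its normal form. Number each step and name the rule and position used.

1. cons(b, cons(h(cons(cons(b, b), b)), cons(e, h(cons(cons(b, e), h(cons(cons(b, b), e)))))))  →  cons(b, cons(cons(b, b), cons(e, h(cons(cons(b, e), h(cons(cons(b, b), e)))))))   [R6 at 2.1]
2. cons(b, cons(cons(b, b), cons(e, h(cons(cons(b, e), h(cons(cons(b, b), e)))))))  →  cons(b, cons(cons(b, b), cons(e, h(cons(cons(b, e), cons(e, e))))))   [R6 at 2.2.2.1.2]
3. cons(b, cons(cons(b, b), cons(e, h(cons(cons(b, e), cons(e, e))))))  →  cons(b, cons(cons(b, b), cons(e, e)))   [R5 at 2.2.2]

cons(b, cons(cons(b, b), cons(e, e)))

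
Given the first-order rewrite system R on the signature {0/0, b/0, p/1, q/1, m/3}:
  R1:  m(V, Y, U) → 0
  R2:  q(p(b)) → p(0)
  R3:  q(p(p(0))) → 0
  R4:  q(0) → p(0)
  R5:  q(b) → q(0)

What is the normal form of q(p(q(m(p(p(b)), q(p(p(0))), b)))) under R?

1. q(p(q(m(p(p(b)), q(p(p(0))), b))))  →  q(p(q(0)))   [R1 at 1.1.1]
2. q(p(q(0)))  →  q(p(p(0)))   [R4 at 1.1]
3. q(p(p(0)))  →  0   [R3 at ε]

0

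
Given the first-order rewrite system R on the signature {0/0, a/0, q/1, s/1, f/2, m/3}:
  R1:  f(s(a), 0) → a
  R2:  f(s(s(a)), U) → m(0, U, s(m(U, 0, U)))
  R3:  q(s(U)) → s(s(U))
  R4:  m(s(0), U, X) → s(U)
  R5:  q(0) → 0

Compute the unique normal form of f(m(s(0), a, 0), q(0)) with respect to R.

1. f(m(s(0), a, 0), q(0))  →  f(s(a), q(0))   [R4 at 1]
2. f(s(a), q(0))  →  f(s(a), 0)   [R5 at 2]
3. f(s(a), 0)  →  a   [R1 at ε]

a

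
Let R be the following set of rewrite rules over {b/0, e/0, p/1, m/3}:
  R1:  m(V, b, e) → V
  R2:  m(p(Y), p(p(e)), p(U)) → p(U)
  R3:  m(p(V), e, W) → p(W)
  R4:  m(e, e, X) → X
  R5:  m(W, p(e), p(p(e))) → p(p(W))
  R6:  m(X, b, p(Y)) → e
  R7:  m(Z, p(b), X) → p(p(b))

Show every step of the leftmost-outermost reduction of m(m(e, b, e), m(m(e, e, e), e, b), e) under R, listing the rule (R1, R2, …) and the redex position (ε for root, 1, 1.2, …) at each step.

e

1. m(m(e, b, e), m(m(e, e, e), e, b), e)  →  m(e, m(m(e, e, e), e, b), e)   [R1 at 1]
2. m(e, m(m(e, e, e), e, b), e)  →  m(e, m(e, e, b), e)   [R4 at 2.1]
3. m(e, m(e, e, b), e)  →  m(e, b, e)   [R4 at 2]
4. m(e, b, e)  →  e   [R1 at ε]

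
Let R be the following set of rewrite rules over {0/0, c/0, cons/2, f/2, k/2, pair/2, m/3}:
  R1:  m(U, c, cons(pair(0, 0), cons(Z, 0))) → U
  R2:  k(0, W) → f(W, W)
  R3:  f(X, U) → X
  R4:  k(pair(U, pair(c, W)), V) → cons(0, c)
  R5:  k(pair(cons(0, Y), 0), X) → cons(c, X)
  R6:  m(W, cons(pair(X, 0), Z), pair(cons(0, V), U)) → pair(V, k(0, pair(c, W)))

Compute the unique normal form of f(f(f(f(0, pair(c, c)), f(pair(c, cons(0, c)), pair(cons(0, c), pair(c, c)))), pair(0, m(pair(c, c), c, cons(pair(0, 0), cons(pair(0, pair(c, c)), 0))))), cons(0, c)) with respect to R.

0

1. f(f(f(f(0, pair(c, c)), f(pair(c, cons(0, c)), pair(cons(0, c), pair(c, c)))), pair(0, m(pair(c, c), c, cons(pair(0, 0), cons(pair(0, pair(c, c)), 0))))), cons(0, c))  →  f(f(f(0, pair(c, c)), f(pair(c, cons(0, c)), pair(cons(0, c), pair(c, c)))), pair(0, m(pair(c, c), c, cons(pair(0, 0), cons(pair(0, pair(c, c)), 0)))))   [R3 at ε]
2. f(f(f(0, pair(c, c)), f(pair(c, cons(0, c)), pair(cons(0, c), pair(c, c)))), pair(0, m(pair(c, c), c, cons(pair(0, 0), cons(pair(0, pair(c, c)), 0)))))  →  f(f(0, pair(c, c)), f(pair(c, cons(0, c)), pair(cons(0, c), pair(c, c))))   [R3 at ε]
3. f(f(0, pair(c, c)), f(pair(c, cons(0, c)), pair(cons(0, c), pair(c, c))))  →  f(0, pair(c, c))   [R3 at ε]
4. f(0, pair(c, c))  →  0   [R3 at ε]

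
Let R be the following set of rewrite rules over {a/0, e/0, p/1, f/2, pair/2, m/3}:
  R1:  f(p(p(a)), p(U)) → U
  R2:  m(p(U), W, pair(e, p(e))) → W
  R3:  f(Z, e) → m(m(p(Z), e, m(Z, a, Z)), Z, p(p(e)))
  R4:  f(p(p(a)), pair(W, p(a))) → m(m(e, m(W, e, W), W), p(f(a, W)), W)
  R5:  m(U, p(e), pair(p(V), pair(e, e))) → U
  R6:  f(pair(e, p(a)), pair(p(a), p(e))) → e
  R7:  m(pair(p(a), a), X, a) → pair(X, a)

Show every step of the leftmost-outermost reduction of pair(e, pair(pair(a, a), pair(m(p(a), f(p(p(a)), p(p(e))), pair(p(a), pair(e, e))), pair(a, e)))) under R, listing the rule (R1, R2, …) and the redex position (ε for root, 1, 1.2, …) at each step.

1. pair(e, pair(pair(a, a), pair(m(p(a), f(p(p(a)), p(p(e))), pair(p(a), pair(e, e))), pair(a, e))))  →  pair(e, pair(pair(a, a), pair(m(p(a), p(e), pair(p(a), pair(e, e))), pair(a, e))))   [R1 at 2.2.1.2]
2. pair(e, pair(pair(a, a), pair(m(p(a), p(e), pair(p(a), pair(e, e))), pair(a, e))))  →  pair(e, pair(pair(a, a), pair(p(a), pair(a, e))))   [R5 at 2.2.1]

pair(e, pair(pair(a, a), pair(p(a), pair(a, e))))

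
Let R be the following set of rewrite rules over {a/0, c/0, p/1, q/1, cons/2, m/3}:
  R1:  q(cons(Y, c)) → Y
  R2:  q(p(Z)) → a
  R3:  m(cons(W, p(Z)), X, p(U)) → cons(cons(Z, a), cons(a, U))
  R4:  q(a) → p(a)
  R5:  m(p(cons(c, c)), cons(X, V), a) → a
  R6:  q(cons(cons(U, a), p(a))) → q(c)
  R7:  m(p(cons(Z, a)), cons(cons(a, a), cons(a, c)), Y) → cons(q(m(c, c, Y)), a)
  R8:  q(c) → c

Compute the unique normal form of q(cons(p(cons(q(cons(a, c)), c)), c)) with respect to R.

1. q(cons(p(cons(q(cons(a, c)), c)), c))  →  p(cons(q(cons(a, c)), c))   [R1 at ε]
2. p(cons(q(cons(a, c)), c))  →  p(cons(a, c))   [R1 at 1.1]

p(cons(a, c))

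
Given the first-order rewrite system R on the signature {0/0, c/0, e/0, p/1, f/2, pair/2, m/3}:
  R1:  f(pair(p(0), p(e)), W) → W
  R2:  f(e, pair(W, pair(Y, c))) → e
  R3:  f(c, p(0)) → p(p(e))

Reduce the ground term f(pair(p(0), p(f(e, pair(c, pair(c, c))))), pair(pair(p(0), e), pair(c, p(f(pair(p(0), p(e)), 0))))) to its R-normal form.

1. f(pair(p(0), p(f(e, pair(c, pair(c, c))))), pair(pair(p(0), e), pair(c, p(f(pair(p(0), p(e)), 0)))))  →  f(pair(p(0), p(e)), pair(pair(p(0), e), pair(c, p(f(pair(p(0), p(e)), 0)))))   [R2 at 1.2.1]
2. f(pair(p(0), p(e)), pair(pair(p(0), e), pair(c, p(f(pair(p(0), p(e)), 0)))))  →  pair(pair(p(0), e), pair(c, p(f(pair(p(0), p(e)), 0))))   [R1 at ε]
3. pair(pair(p(0), e), pair(c, p(f(pair(p(0), p(e)), 0))))  →  pair(pair(p(0), e), pair(c, p(0)))   [R1 at 2.2.1]

pair(pair(p(0), e), pair(c, p(0)))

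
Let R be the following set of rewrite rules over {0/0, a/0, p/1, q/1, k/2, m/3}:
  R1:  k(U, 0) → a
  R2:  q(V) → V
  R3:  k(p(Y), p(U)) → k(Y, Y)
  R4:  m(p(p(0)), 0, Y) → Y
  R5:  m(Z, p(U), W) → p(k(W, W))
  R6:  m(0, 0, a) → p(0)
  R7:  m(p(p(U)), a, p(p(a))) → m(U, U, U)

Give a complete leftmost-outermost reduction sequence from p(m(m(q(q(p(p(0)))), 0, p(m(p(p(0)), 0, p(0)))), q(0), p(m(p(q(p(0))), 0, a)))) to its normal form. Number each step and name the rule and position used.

1. p(m(m(q(q(p(p(0)))), 0, p(m(p(p(0)), 0, p(0)))), q(0), p(m(p(q(p(0))), 0, a))))  →  p(m(m(q(p(p(0))), 0, p(m(p(p(0)), 0, p(0)))), q(0), p(m(p(q(p(0))), 0, a))))   [R2 at 1.1.1]
2. p(m(m(q(p(p(0))), 0, p(m(p(p(0)), 0, p(0)))), q(0), p(m(p(q(p(0))), 0, a))))  →  p(m(m(p(p(0)), 0, p(m(p(p(0)), 0, p(0)))), q(0), p(m(p(q(p(0))), 0, a))))   [R2 at 1.1.1]
3. p(m(m(p(p(0)), 0, p(m(p(p(0)), 0, p(0)))), q(0), p(m(p(q(p(0))), 0, a))))  →  p(m(p(m(p(p(0)), 0, p(0))), q(0), p(m(p(q(p(0))), 0, a))))   [R4 at 1.1]
4. p(m(p(m(p(p(0)), 0, p(0))), q(0), p(m(p(q(p(0))), 0, a))))  →  p(m(p(p(0)), q(0), p(m(p(q(p(0))), 0, a))))   [R4 at 1.1.1]
5. p(m(p(p(0)), q(0), p(m(p(q(p(0))), 0, a))))  →  p(m(p(p(0)), 0, p(m(p(q(p(0))), 0, a))))   [R2 at 1.2]
6. p(m(p(p(0)), 0, p(m(p(q(p(0))), 0, a))))  →  p(p(m(p(q(p(0))), 0, a)))   [R4 at 1]
7. p(p(m(p(q(p(0))), 0, a)))  →  p(p(m(p(p(0)), 0, a)))   [R2 at 1.1.1.1]
8. p(p(m(p(p(0)), 0, a)))  →  p(p(a))   [R4 at 1.1]

p(p(a))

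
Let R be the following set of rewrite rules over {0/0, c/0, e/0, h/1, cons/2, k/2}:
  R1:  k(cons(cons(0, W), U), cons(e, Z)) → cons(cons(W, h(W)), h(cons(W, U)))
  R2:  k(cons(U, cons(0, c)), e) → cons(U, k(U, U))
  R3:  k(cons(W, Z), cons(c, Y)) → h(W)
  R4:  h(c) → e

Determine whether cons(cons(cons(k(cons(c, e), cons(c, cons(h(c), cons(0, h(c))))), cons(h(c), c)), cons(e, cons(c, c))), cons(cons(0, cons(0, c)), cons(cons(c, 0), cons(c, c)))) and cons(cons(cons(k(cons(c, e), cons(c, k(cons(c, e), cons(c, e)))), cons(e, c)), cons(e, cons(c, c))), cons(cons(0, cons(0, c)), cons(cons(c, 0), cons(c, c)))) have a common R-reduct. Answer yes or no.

yes — NF(t₁) = cons(cons(cons(e, cons(e, c)), cons(e, cons(c, c))), cons(cons(0, cons(0, c)), cons(cons(c, 0), cons(c, c)))), NF(t₂) = cons(cons(cons(e, cons(e, c)), cons(e, cons(c, c))), cons(cons(0, cons(0, c)), cons(cons(c, 0), cons(c, c))))

Reduce t₁ = cons(cons(cons(k(cons(c, e), cons(c, cons(h(c), cons(0, h(c))))), cons(h(c), c)), cons(e, cons(c, c))), cons(cons(0, cons(0, c)), cons(cons(c, 0), cons(c, c)))):
1. cons(cons(cons(k(cons(c, e), cons(c, cons(h(c), cons(0, h(c))))), cons(h(c), c)), cons(e, cons(c, c))), cons(cons(0, cons(0, c)), cons(cons(c, 0), cons(c, c))))  →  cons(cons(cons(h(c), cons(h(c), c)), cons(e, cons(c, c))), cons(cons(0, cons(0, c)), cons(cons(c, 0), cons(c, c))))   [R3 at 1.1.1]
2. cons(cons(cons(h(c), cons(h(c), c)), cons(e, cons(c, c))), cons(cons(0, cons(0, c)), cons(cons(c, 0), cons(c, c))))  →  cons(cons(cons(e, cons(h(c), c)), cons(e, cons(c, c))), cons(cons(0, cons(0, c)), cons(cons(c, 0), cons(c, c))))   [R4 at 1.1.1]
3. cons(cons(cons(e, cons(h(c), c)), cons(e, cons(c, c))), cons(cons(0, cons(0, c)), cons(cons(c, 0), cons(c, c))))  →  cons(cons(cons(e, cons(e, c)), cons(e, cons(c, c))), cons(cons(0, cons(0, c)), cons(cons(c, 0), cons(c, c))))   [R4 at 1.1.2.1]

Reduce t₂ = cons(cons(cons(k(cons(c, e), cons(c, k(cons(c, e), cons(c, e)))), cons(e, c)), cons(e, cons(c, c))), cons(cons(0, cons(0, c)), cons(cons(c, 0), cons(c, c)))):
1. cons(cons(cons(k(cons(c, e), cons(c, k(cons(c, e), cons(c, e)))), cons(e, c)), cons(e, cons(c, c))), cons(cons(0, cons(0, c)), cons(cons(c, 0), cons(c, c))))  →  cons(cons(cons(h(c), cons(e, c)), cons(e, cons(c, c))), cons(cons(0, cons(0, c)), cons(cons(c, 0), cons(c, c))))   [R3 at 1.1.1]
2. cons(cons(cons(h(c), cons(e, c)), cons(e, cons(c, c))), cons(cons(0, cons(0, c)), cons(cons(c, 0), cons(c, c))))  →  cons(cons(cons(e, cons(e, c)), cons(e, cons(c, c))), cons(cons(0, cons(0, c)), cons(cons(c, 0), cons(c, c))))   [R4 at 1.1.1]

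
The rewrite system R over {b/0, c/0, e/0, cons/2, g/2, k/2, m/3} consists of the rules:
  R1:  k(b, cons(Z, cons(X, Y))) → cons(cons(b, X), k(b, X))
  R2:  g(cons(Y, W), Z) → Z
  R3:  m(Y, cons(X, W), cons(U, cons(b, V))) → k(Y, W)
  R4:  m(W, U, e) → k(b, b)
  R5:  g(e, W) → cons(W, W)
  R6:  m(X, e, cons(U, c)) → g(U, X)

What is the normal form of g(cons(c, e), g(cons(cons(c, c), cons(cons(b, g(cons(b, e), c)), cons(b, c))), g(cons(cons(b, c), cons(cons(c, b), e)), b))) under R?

b

1. g(cons(c, e), g(cons(cons(c, c), cons(cons(b, g(cons(b, e), c)), cons(b, c))), g(cons(cons(b, c), cons(cons(c, b), e)), b)))  →  g(cons(cons(c, c), cons(cons(b, g(cons(b, e), c)), cons(b, c))), g(cons(cons(b, c), cons(cons(c, b), e)), b))   [R2 at ε]
2. g(cons(cons(c, c), cons(cons(b, g(cons(b, e), c)), cons(b, c))), g(cons(cons(b, c), cons(cons(c, b), e)), b))  →  g(cons(cons(b, c), cons(cons(c, b), e)), b)   [R2 at ε]
3. g(cons(cons(b, c), cons(cons(c, b), e)), b)  →  b   [R2 at ε]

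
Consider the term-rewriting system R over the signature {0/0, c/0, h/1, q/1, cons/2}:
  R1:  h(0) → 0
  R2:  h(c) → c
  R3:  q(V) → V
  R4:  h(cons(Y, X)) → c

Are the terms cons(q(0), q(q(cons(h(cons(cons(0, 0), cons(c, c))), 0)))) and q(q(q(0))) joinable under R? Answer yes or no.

no — NF(t₁) = cons(0, cons(c, 0)), NF(t₂) = 0

Reduce t₁ = cons(q(0), q(q(cons(h(cons(cons(0, 0), cons(c, c))), 0)))):
1. cons(q(0), q(q(cons(h(cons(cons(0, 0), cons(c, c))), 0))))  →  cons(0, q(q(cons(h(cons(cons(0, 0), cons(c, c))), 0))))   [R3 at 1]
2. cons(0, q(q(cons(h(cons(cons(0, 0), cons(c, c))), 0))))  →  cons(0, q(cons(h(cons(cons(0, 0), cons(c, c))), 0)))   [R3 at 2]
3. cons(0, q(cons(h(cons(cons(0, 0), cons(c, c))), 0)))  →  cons(0, cons(h(cons(cons(0, 0), cons(c, c))), 0))   [R3 at 2]
4. cons(0, cons(h(cons(cons(0, 0), cons(c, c))), 0))  →  cons(0, cons(c, 0))   [R4 at 2.1]

Reduce t₂ = q(q(q(0))):
1. q(q(q(0)))  →  q(q(0))   [R3 at ε]
2. q(q(0))  →  q(0)   [R3 at ε]
3. q(0)  →  0   [R3 at ε]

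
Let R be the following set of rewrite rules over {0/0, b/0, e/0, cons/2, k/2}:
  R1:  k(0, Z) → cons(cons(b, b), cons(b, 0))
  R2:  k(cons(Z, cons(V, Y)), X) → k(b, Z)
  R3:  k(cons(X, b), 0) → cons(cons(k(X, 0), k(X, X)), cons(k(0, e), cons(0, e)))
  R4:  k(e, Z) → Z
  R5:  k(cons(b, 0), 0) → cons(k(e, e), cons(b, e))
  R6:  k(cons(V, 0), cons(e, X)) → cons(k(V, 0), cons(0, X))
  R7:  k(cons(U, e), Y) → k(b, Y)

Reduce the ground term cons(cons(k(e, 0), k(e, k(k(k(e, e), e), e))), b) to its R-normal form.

1. cons(cons(k(e, 0), k(e, k(k(k(e, e), e), e))), b)  →  cons(cons(0, k(e, k(k(k(e, e), e), e))), b)   [R4 at 1.1]
2. cons(cons(0, k(e, k(k(k(e, e), e), e))), b)  →  cons(cons(0, k(k(k(e, e), e), e)), b)   [R4 at 1.2]
3. cons(cons(0, k(k(k(e, e), e), e)), b)  →  cons(cons(0, k(k(e, e), e)), b)   [R4 at 1.2.1.1]
4. cons(cons(0, k(k(e, e), e)), b)  →  cons(cons(0, k(e, e)), b)   [R4 at 1.2.1]
5. cons(cons(0, k(e, e)), b)  →  cons(cons(0, e), b)   [R4 at 1.2]

cons(cons(0, e), b)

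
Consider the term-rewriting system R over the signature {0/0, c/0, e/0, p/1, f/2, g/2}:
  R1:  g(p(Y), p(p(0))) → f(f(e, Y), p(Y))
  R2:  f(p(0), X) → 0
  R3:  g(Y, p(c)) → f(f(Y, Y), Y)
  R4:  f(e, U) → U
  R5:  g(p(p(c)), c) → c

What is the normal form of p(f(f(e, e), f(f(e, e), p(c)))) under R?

1. p(f(f(e, e), f(f(e, e), p(c))))  →  p(f(e, f(f(e, e), p(c))))   [R4 at 1.1]
2. p(f(e, f(f(e, e), p(c))))  →  p(f(f(e, e), p(c)))   [R4 at 1]
3. p(f(f(e, e), p(c)))  →  p(f(e, p(c)))   [R4 at 1.1]
4. p(f(e, p(c)))  →  p(p(c))   [R4 at 1]

p(p(c))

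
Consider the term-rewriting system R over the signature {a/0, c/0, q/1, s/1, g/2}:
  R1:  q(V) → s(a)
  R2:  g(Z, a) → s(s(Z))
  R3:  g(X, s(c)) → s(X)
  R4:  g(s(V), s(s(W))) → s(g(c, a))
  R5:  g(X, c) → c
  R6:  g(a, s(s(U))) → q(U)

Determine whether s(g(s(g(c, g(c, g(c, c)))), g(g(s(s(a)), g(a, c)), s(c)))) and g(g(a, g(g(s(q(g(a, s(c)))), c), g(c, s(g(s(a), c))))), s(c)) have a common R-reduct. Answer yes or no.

Reduce t₁ = s(g(s(g(c, g(c, g(c, c)))), g(g(s(s(a)), g(a, c)), s(c)))):
1. s(g(s(g(c, g(c, g(c, c)))), g(g(s(s(a)), g(a, c)), s(c))))  →  s(g(s(g(c, g(c, c))), g(g(s(s(a)), g(a, c)), s(c))))   [R5 at 1.1.1.2.2]
2. s(g(s(g(c, g(c, c))), g(g(s(s(a)), g(a, c)), s(c))))  →  s(g(s(g(c, c)), g(g(s(s(a)), g(a, c)), s(c))))   [R5 at 1.1.1.2]
3. s(g(s(g(c, c)), g(g(s(s(a)), g(a, c)), s(c))))  →  s(g(s(c), g(g(s(s(a)), g(a, c)), s(c))))   [R5 at 1.1.1]
4. s(g(s(c), g(g(s(s(a)), g(a, c)), s(c))))  →  s(g(s(c), s(g(s(s(a)), g(a, c)))))   [R3 at 1.2]
5. s(g(s(c), s(g(s(s(a)), g(a, c)))))  →  s(g(s(c), s(g(s(s(a)), c))))   [R5 at 1.2.1.2]
6. s(g(s(c), s(g(s(s(a)), c))))  →  s(g(s(c), s(c)))   [R5 at 1.2.1]
7. s(g(s(c), s(c)))  →  s(s(s(c)))   [R3 at 1]

Reduce t₂ = g(g(a, g(g(s(q(g(a, s(c)))), c), g(c, s(g(s(a), c))))), s(c)):
1. g(g(a, g(g(s(q(g(a, s(c)))), c), g(c, s(g(s(a), c))))), s(c))  →  s(g(a, g(g(s(q(g(a, s(c)))), c), g(c, s(g(s(a), c))))))   [R3 at ε]
2. s(g(a, g(g(s(q(g(a, s(c)))), c), g(c, s(g(s(a), c))))))  →  s(g(a, g(c, g(c, s(g(s(a), c))))))   [R5 at 1.2.1]
3. s(g(a, g(c, g(c, s(g(s(a), c))))))  →  s(g(a, g(c, g(c, s(c)))))   [R5 at 1.2.2.2.1]
4. s(g(a, g(c, g(c, s(c)))))  →  s(g(a, g(c, s(c))))   [R3 at 1.2.2]
5. s(g(a, g(c, s(c))))  →  s(g(a, s(c)))   [R3 at 1.2]
6. s(g(a, s(c)))  →  s(s(a))   [R3 at 1]

no — NF(t₁) = s(s(s(c))), NF(t₂) = s(s(a))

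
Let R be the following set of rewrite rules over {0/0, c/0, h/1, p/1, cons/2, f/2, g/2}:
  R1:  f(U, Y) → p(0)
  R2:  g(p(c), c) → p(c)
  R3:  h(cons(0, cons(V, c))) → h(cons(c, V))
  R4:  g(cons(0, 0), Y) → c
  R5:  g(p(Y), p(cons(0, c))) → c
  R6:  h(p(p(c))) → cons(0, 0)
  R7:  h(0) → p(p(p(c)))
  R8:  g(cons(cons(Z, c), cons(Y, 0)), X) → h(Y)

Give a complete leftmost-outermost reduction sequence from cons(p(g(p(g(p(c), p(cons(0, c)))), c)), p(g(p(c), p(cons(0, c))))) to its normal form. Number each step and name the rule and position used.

1. cons(p(g(p(g(p(c), p(cons(0, c)))), c)), p(g(p(c), p(cons(0, c)))))  →  cons(p(g(p(c), c)), p(g(p(c), p(cons(0, c)))))   [R5 at 1.1.1.1]
2. cons(p(g(p(c), c)), p(g(p(c), p(cons(0, c)))))  →  cons(p(p(c)), p(g(p(c), p(cons(0, c)))))   [R2 at 1.1]
3. cons(p(p(c)), p(g(p(c), p(cons(0, c)))))  →  cons(p(p(c)), p(c))   [R5 at 2.1]

cons(p(p(c)), p(c))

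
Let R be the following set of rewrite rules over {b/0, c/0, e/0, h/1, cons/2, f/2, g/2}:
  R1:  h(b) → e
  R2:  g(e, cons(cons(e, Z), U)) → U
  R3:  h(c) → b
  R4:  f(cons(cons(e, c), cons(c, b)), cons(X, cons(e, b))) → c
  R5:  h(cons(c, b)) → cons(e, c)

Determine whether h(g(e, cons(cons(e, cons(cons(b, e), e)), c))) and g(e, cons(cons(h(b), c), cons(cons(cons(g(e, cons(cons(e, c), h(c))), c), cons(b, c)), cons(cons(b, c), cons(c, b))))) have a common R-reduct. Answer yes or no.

no — NF(t₁) = b, NF(t₂) = cons(cons(cons(b, c), cons(b, c)), cons(cons(b, c), cons(c, b)))

Reduce t₁ = h(g(e, cons(cons(e, cons(cons(b, e), e)), c))):
1. h(g(e, cons(cons(e, cons(cons(b, e), e)), c)))  →  h(c)   [R2 at 1]
2. h(c)  →  b   [R3 at ε]

Reduce t₂ = g(e, cons(cons(h(b), c), cons(cons(cons(g(e, cons(cons(e, c), h(c))), c), cons(b, c)), cons(cons(b, c), cons(c, b))))):
1. g(e, cons(cons(h(b), c), cons(cons(cons(g(e, cons(cons(e, c), h(c))), c), cons(b, c)), cons(cons(b, c), cons(c, b)))))  →  g(e, cons(cons(e, c), cons(cons(cons(g(e, cons(cons(e, c), h(c))), c), cons(b, c)), cons(cons(b, c), cons(c, b)))))   [R1 at 2.1.1]
2. g(e, cons(cons(e, c), cons(cons(cons(g(e, cons(cons(e, c), h(c))), c), cons(b, c)), cons(cons(b, c), cons(c, b)))))  →  cons(cons(cons(g(e, cons(cons(e, c), h(c))), c), cons(b, c)), cons(cons(b, c), cons(c, b)))   [R2 at ε]
3. cons(cons(cons(g(e, cons(cons(e, c), h(c))), c), cons(b, c)), cons(cons(b, c), cons(c, b)))  →  cons(cons(cons(h(c), c), cons(b, c)), cons(cons(b, c), cons(c, b)))   [R2 at 1.1.1]
4. cons(cons(cons(h(c), c), cons(b, c)), cons(cons(b, c), cons(c, b)))  →  cons(cons(cons(b, c), cons(b, c)), cons(cons(b, c), cons(c, b)))   [R3 at 1.1.1]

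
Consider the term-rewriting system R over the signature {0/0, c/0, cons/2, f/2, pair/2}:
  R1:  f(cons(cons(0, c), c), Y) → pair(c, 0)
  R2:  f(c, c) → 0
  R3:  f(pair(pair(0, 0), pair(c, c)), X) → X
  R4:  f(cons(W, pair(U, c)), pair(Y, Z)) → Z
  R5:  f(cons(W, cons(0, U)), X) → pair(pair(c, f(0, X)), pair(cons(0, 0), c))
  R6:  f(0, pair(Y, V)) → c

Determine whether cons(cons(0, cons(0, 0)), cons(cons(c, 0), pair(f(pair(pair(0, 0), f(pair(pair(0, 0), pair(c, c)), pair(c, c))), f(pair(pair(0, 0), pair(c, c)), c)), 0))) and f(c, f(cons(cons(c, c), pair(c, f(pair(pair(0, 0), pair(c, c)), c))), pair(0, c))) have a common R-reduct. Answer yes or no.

no — NF(t₁) = cons(cons(0, cons(0, 0)), cons(cons(c, 0), pair(c, 0))), NF(t₂) = 0

Reduce t₁ = cons(cons(0, cons(0, 0)), cons(cons(c, 0), pair(f(pair(pair(0, 0), f(pair(pair(0, 0), pair(c, c)), pair(c, c))), f(pair(pair(0, 0), pair(c, c)), c)), 0))):
1. cons(cons(0, cons(0, 0)), cons(cons(c, 0), pair(f(pair(pair(0, 0), f(pair(pair(0, 0), pair(c, c)), pair(c, c))), f(pair(pair(0, 0), pair(c, c)), c)), 0)))  →  cons(cons(0, cons(0, 0)), cons(cons(c, 0), pair(f(pair(pair(0, 0), pair(c, c)), f(pair(pair(0, 0), pair(c, c)), c)), 0)))   [R3 at 2.2.1.1.2]
2. cons(cons(0, cons(0, 0)), cons(cons(c, 0), pair(f(pair(pair(0, 0), pair(c, c)), f(pair(pair(0, 0), pair(c, c)), c)), 0)))  →  cons(cons(0, cons(0, 0)), cons(cons(c, 0), pair(f(pair(pair(0, 0), pair(c, c)), c), 0)))   [R3 at 2.2.1]
3. cons(cons(0, cons(0, 0)), cons(cons(c, 0), pair(f(pair(pair(0, 0), pair(c, c)), c), 0)))  →  cons(cons(0, cons(0, 0)), cons(cons(c, 0), pair(c, 0)))   [R3 at 2.2.1]

Reduce t₂ = f(c, f(cons(cons(c, c), pair(c, f(pair(pair(0, 0), pair(c, c)), c))), pair(0, c))):
1. f(c, f(cons(cons(c, c), pair(c, f(pair(pair(0, 0), pair(c, c)), c))), pair(0, c)))  →  f(c, f(cons(cons(c, c), pair(c, c)), pair(0, c)))   [R3 at 2.1.2.2]
2. f(c, f(cons(cons(c, c), pair(c, c)), pair(0, c)))  →  f(c, c)   [R4 at 2]
3. f(c, c)  →  0   [R2 at ε]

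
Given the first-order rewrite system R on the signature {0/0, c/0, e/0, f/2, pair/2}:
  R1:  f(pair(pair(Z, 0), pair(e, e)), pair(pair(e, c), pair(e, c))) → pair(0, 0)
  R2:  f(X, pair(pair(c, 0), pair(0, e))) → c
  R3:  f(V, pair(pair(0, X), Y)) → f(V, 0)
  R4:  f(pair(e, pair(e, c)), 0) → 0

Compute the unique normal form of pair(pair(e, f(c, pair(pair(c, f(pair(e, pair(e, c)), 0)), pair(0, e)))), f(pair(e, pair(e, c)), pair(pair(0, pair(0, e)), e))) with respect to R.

pair(pair(e, c), 0)

1. pair(pair(e, f(c, pair(pair(c, f(pair(e, pair(e, c)), 0)), pair(0, e)))), f(pair(e, pair(e, c)), pair(pair(0, pair(0, e)), e)))  →  pair(pair(e, f(c, pair(pair(c, 0), pair(0, e)))), f(pair(e, pair(e, c)), pair(pair(0, pair(0, e)), e)))   [R4 at 1.2.2.1.2]
2. pair(pair(e, f(c, pair(pair(c, 0), pair(0, e)))), f(pair(e, pair(e, c)), pair(pair(0, pair(0, e)), e)))  →  pair(pair(e, c), f(pair(e, pair(e, c)), pair(pair(0, pair(0, e)), e)))   [R2 at 1.2]
3. pair(pair(e, c), f(pair(e, pair(e, c)), pair(pair(0, pair(0, e)), e)))  →  pair(pair(e, c), f(pair(e, pair(e, c)), 0))   [R3 at 2]
4. pair(pair(e, c), f(pair(e, pair(e, c)), 0))  →  pair(pair(e, c), 0)   [R4 at 2]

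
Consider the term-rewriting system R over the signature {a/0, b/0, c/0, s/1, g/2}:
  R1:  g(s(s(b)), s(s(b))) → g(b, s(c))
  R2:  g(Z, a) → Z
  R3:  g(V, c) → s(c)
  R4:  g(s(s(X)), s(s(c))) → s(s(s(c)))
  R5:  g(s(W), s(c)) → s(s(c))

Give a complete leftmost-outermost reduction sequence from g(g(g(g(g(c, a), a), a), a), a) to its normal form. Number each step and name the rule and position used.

1. g(g(g(g(g(c, a), a), a), a), a)  →  g(g(g(g(c, a), a), a), a)   [R2 at ε]
2. g(g(g(g(c, a), a), a), a)  →  g(g(g(c, a), a), a)   [R2 at ε]
3. g(g(g(c, a), a), a)  →  g(g(c, a), a)   [R2 at ε]
4. g(g(c, a), a)  →  g(c, a)   [R2 at ε]
5. g(c, a)  →  c   [R2 at ε]

c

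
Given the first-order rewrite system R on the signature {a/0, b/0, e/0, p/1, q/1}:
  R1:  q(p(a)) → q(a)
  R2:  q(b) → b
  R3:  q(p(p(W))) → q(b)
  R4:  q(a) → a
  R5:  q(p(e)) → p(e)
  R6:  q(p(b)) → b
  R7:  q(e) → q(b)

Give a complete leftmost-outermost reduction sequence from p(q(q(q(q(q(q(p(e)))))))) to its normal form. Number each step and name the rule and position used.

p(p(e))

1. p(q(q(q(q(q(q(p(e))))))))  →  p(q(q(q(q(q(p(e)))))))   [R5 at 1.1.1.1.1.1]
2. p(q(q(q(q(q(p(e)))))))  →  p(q(q(q(q(p(e))))))   [R5 at 1.1.1.1.1]
3. p(q(q(q(q(p(e))))))  →  p(q(q(q(p(e)))))   [R5 at 1.1.1.1]
4. p(q(q(q(p(e)))))  →  p(q(q(p(e))))   [R5 at 1.1.1]
5. p(q(q(p(e))))  →  p(q(p(e)))   [R5 at 1.1]
6. p(q(p(e)))  →  p(p(e))   [R5 at 1]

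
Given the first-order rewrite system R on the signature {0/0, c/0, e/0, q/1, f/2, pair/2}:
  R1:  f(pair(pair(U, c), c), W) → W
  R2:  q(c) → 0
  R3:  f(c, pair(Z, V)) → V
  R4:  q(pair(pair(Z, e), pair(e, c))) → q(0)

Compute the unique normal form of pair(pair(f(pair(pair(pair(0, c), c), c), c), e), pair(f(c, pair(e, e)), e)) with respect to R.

pair(pair(c, e), pair(e, e))

1. pair(pair(f(pair(pair(pair(0, c), c), c), c), e), pair(f(c, pair(e, e)), e))  →  pair(pair(c, e), pair(f(c, pair(e, e)), e))   [R1 at 1.1]
2. pair(pair(c, e), pair(f(c, pair(e, e)), e))  →  pair(pair(c, e), pair(e, e))   [R3 at 2.1]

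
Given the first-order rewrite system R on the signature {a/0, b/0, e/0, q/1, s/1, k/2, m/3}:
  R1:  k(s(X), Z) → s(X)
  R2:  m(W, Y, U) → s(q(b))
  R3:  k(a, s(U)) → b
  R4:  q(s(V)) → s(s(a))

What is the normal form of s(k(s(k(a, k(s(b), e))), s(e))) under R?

1. s(k(s(k(a, k(s(b), e))), s(e)))  →  s(s(k(a, k(s(b), e))))   [R1 at 1]
2. s(s(k(a, k(s(b), e))))  →  s(s(k(a, s(b))))   [R1 at 1.1.2]
3. s(s(k(a, s(b))))  →  s(s(b))   [R3 at 1.1]

s(s(b))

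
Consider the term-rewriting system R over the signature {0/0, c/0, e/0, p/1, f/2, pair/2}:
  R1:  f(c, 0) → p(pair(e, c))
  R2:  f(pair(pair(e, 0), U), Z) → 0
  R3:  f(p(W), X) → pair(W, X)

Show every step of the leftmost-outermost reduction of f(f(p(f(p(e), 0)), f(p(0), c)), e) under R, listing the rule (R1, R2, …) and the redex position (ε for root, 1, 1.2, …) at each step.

1. f(f(p(f(p(e), 0)), f(p(0), c)), e)  →  f(pair(f(p(e), 0), f(p(0), c)), e)   [R3 at 1]
2. f(pair(f(p(e), 0), f(p(0), c)), e)  →  f(pair(pair(e, 0), f(p(0), c)), e)   [R3 at 1.1]
3. f(pair(pair(e, 0), f(p(0), c)), e)  →  0   [R2 at ε]

0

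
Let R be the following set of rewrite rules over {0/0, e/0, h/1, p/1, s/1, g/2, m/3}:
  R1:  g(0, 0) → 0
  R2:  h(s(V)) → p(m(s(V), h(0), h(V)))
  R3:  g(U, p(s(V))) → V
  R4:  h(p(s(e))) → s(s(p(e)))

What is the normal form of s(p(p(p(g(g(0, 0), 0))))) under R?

s(p(p(p(0))))

1. s(p(p(p(g(g(0, 0), 0)))))  →  s(p(p(p(g(0, 0)))))   [R1 at 1.1.1.1.1]
2. s(p(p(p(g(0, 0)))))  →  s(p(p(p(0))))   [R1 at 1.1.1.1]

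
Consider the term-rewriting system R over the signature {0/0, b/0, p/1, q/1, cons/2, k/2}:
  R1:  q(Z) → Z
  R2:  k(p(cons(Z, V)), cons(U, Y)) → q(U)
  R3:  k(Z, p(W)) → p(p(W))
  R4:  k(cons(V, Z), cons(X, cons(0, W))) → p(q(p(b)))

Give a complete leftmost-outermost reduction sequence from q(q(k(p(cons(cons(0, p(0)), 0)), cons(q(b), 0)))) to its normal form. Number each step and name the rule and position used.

b

1. q(q(k(p(cons(cons(0, p(0)), 0)), cons(q(b), 0))))  →  q(k(p(cons(cons(0, p(0)), 0)), cons(q(b), 0)))   [R1 at ε]
2. q(k(p(cons(cons(0, p(0)), 0)), cons(q(b), 0)))  →  k(p(cons(cons(0, p(0)), 0)), cons(q(b), 0))   [R1 at ε]
3. k(p(cons(cons(0, p(0)), 0)), cons(q(b), 0))  →  q(q(b))   [R2 at ε]
4. q(q(b))  →  q(b)   [R1 at ε]
5. q(b)  →  b   [R1 at ε]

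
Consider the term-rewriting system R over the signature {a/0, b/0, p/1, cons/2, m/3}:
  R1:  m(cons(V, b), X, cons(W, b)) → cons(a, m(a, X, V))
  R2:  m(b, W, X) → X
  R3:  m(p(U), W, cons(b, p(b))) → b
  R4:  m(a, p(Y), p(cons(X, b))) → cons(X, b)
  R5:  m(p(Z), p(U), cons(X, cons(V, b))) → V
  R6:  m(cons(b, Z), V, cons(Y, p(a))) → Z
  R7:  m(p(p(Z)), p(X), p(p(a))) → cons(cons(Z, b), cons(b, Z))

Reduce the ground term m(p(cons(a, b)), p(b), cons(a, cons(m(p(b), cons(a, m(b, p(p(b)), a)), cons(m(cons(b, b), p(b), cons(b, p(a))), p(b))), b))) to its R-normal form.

b

1. m(p(cons(a, b)), p(b), cons(a, cons(m(p(b), cons(a, m(b, p(p(b)), a)), cons(m(cons(b, b), p(b), cons(b, p(a))), p(b))), b)))  →  m(p(b), cons(a, m(b, p(p(b)), a)), cons(m(cons(b, b), p(b), cons(b, p(a))), p(b)))   [R5 at ε]
2. m(p(b), cons(a, m(b, p(p(b)), a)), cons(m(cons(b, b), p(b), cons(b, p(a))), p(b)))  →  m(p(b), cons(a, a), cons(m(cons(b, b), p(b), cons(b, p(a))), p(b)))   [R2 at 2.2]
3. m(p(b), cons(a, a), cons(m(cons(b, b), p(b), cons(b, p(a))), p(b)))  →  m(p(b), cons(a, a), cons(b, p(b)))   [R6 at 3.1]
4. m(p(b), cons(a, a), cons(b, p(b)))  →  b   [R3 at ε]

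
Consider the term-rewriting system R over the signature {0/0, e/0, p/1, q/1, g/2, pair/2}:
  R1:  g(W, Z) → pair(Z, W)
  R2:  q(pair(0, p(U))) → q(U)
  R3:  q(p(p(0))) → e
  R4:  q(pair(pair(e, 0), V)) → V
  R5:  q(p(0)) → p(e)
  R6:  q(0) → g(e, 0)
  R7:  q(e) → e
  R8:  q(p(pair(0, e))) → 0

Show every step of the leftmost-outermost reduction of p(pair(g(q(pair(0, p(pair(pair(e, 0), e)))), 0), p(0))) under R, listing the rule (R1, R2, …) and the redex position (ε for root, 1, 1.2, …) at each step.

p(pair(pair(0, e), p(0)))

1. p(pair(g(q(pair(0, p(pair(pair(e, 0), e)))), 0), p(0)))  →  p(pair(pair(0, q(pair(0, p(pair(pair(e, 0), e))))), p(0)))   [R1 at 1.1]
2. p(pair(pair(0, q(pair(0, p(pair(pair(e, 0), e))))), p(0)))  →  p(pair(pair(0, q(pair(pair(e, 0), e))), p(0)))   [R2 at 1.1.2]
3. p(pair(pair(0, q(pair(pair(e, 0), e))), p(0)))  →  p(pair(pair(0, e), p(0)))   [R4 at 1.1.2]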